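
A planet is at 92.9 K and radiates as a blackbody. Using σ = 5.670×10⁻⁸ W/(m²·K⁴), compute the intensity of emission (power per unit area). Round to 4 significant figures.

I ≈ 4.223 W/m²

Stefan–Boltzmann: I = σT⁴ = 5.670×10⁻⁸ × (92.9)⁴ = 4.223 W/m².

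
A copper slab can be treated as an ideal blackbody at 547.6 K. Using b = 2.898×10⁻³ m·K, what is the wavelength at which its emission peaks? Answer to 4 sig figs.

Wien's displacement law: λ_max = b/T = (2.898×10⁻³ m·K)/(547.6 K) = 5.2922×10⁻⁶ m.
That is 5.292 μm, in the infrared range.

λ_max ≈ 5.292 μm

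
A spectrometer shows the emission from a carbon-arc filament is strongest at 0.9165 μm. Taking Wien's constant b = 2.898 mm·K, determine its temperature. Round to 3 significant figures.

Wien's law gives T = b/λ_max = (2.898×10⁻³ m·K)/(9.165×10⁻⁷ m) = 3.16×10³ K.

T ≈ 3.16×10³ K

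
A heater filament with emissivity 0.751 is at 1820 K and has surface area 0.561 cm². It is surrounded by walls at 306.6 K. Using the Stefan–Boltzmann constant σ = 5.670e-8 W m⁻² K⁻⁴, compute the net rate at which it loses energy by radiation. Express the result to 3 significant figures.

Area A = 0.561 cm² = 5.61×10⁻⁵ m².
Net radiated power P_net = εσA(T⁴ − T₀⁴) = 0.751×5.670×10⁻⁸×5.61×10⁻⁵×(1820⁴ − 306.6⁴).
T⁴ − T₀⁴ = 1.09720×10¹³ − 8.83667×10⁹ = 1.09632×10¹³ K⁴, so P_net = 26.2 W.

Net loss ≈ 26.2 W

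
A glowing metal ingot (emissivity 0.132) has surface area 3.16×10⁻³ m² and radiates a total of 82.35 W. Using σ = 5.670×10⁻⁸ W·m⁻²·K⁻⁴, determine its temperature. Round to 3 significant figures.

Area A = 3.16×10⁻³ m².
P = εσAT⁴ ⇒ T = (P/(εσA))^(1/4) = (82.35/(0.132×5.670×10⁻⁸×3.16×10⁻³))^(1/4) = 1.37×10³ K.

T ≈ 1.37×10³ K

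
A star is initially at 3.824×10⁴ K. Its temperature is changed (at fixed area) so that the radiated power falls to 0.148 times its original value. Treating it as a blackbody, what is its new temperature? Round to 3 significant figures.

T₂ ≈ 2.37×10⁴ K

P ∝ T⁴, so T₂/T₁ = (P₂/P₁)^(1/4) = (0.148)^(1/4) = 0.620248.
T₂ = 3.824×10⁴ × 0.620248 = 2.37×10⁴ K.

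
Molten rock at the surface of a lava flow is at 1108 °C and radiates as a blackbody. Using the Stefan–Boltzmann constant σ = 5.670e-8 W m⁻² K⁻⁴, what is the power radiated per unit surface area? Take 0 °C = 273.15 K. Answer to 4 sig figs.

I ≈ 2.063×10⁵ W/m²

T = 1108 °C + 273.15 = 1381.15 K.
Stefan–Boltzmann: I = σT⁴ = 5.670×10⁻⁸ × (1381.15)⁴ = 2.063×10⁵ W/m².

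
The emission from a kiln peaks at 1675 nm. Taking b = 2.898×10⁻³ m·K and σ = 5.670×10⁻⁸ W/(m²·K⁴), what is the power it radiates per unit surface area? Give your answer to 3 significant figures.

Wien's law: T = b/λ_max = 2.898×10⁻³/1.675×10⁻⁶ = 1730.15 K.
Then I = σT⁴ = 5.670×10⁻⁸×(1730.15)⁴ = 5.08×10⁵ W/m².

I ≈ 5.08×10⁵ W/m²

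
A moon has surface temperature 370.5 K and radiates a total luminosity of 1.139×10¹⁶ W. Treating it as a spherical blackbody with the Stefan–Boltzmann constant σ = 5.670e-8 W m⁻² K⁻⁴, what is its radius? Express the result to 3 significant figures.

L = 4πR²σT⁴ ⇒ R = √(L/(4πσT⁴)).
σT⁴ = 1068.40 W/m², so R = √(1.139×10¹⁶/(4π×1068.40)) = 9.21×10⁵ m.

R ≈ 9.21×10⁵ m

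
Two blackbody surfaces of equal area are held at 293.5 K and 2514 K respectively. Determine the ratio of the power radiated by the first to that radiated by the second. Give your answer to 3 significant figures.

P₁/P₂ ≈ 1.86×10⁻⁴

With equal areas, P₁/P₂ = (T₁/T₂)⁴ = (293.5/2514)⁴ = 1.86×10⁻⁴.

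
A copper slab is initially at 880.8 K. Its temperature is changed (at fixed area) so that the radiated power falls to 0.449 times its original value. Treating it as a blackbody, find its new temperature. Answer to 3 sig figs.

P ∝ T⁴, so T₂/T₁ = (P₂/P₁)^(1/4) = (0.449)^(1/4) = 0.818581.
T₂ = 880.8 × 0.818581 = 721 K.

T₂ ≈ 721 K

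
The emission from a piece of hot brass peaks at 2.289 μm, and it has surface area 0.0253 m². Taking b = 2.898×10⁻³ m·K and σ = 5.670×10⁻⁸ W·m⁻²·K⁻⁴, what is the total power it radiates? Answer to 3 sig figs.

P ≈ 3.69×10³ W

Wien's law: T = b/λ_max = 2.898×10⁻³/2.289×10⁻⁶ = 1266.06 K.
Area A = 0.0253 m².
Then P = σAT⁴ = 5.670×10⁻⁸×0.0253×(1266.06)⁴ = 3.69×10³ W.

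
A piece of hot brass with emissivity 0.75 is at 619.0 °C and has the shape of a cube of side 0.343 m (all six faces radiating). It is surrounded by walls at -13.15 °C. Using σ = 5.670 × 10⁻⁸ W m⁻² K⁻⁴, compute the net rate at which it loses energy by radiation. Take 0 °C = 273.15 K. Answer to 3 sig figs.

Net loss ≈ 1.89×10⁴ W

T = 619.0 °C + 273.15 = 892.15 K.
Surroundings: T = -13.15 °C + 273.15 = 260.00 K.
Area A = 6s² = 6×(0.343 m)² = 0.705894 m².
Net radiated power P_net = εσA(T⁴ − T₀⁴) = 0.75×5.670×10⁻⁸×0.705894×(892.15⁴ − 260.00⁴).
T⁴ − T₀⁴ = 6.33507×10¹¹ − 4.56976×10⁹ = 6.28937×10¹¹ K⁴, so P_net = 1.89×10⁴ W.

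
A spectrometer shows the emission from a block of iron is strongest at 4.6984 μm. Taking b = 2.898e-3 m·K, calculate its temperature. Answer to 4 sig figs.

T ≈ 616.8 K

Wien's law gives T = b/λ_max = (2.898×10⁻³ m·K)/(4.6984×10⁻⁶ m) = 616.8 K.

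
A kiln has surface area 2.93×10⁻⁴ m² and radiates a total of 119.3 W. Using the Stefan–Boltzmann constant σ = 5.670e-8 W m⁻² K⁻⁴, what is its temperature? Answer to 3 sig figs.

Area A = 2.93×10⁻⁴ m².
P = σAT⁴ ⇒ T = (P/(σA))^(1/4) = (119.3/(5.670×10⁻⁸×2.93×10⁻⁴))^(1/4) = 1.64×10³ K.

T ≈ 1.64×10³ K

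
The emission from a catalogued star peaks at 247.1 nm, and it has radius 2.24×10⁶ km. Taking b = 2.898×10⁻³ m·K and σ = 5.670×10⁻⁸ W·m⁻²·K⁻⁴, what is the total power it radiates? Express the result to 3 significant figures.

P ≈ 6.76×10²⁸ W

Wien's law: T = b/λ_max = 2.898×10⁻³/2.471×10⁻⁷ = 11728.0 K.
Surface area A = 4πR² = 4π(2.24×10⁹ m)² = 6.30530×10¹⁹ m².
Then P = σAT⁴ = 5.670×10⁻⁸×6.30530×10¹⁹×(11728.0)⁴ = 6.76×10²⁸ W.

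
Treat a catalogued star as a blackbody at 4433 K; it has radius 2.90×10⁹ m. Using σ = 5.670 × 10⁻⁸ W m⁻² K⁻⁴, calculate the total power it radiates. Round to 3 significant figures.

P ≈ 2.31×10²⁷ W

Surface area A = 4πR² = 4π(2.90×10⁹ m)² = 1.05683×10²⁰ m².
P = σAT⁴ = 5.670×10⁻⁸ × 1.05683×10²⁰ × (4433)⁴ = 2.31×10²⁷ W.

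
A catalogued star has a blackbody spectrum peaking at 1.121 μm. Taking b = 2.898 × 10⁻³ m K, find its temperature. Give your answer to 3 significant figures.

T ≈ 2.59×10³ K

Wien's law gives T = b/λ_max = (2.898×10⁻³ m·K)/(1.121×10⁻⁶ m) = 2.59×10³ K.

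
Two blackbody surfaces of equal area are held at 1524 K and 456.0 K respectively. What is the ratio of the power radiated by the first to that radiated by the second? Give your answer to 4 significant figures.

P₁/P₂ ≈ 124.8

With equal areas, P₁/P₂ = (T₁/T₂)⁴ = (1524/456.0)⁴ = 124.8.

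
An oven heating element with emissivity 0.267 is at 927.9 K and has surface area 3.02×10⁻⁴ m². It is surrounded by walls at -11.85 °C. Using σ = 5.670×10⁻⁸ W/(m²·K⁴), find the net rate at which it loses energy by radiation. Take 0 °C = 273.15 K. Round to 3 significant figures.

Net loss ≈ 3.37 W

Surroundings: T = -11.85 °C + 273.15 = 261.30 K.
Area A = 3.02×10⁻⁴ m².
Net radiated power P_net = εσA(T⁴ − T₀⁴) = 0.267×5.670×10⁻⁸×3.02×10⁻⁴×(927.9⁴ − 261.30⁴).
T⁴ − T₀⁴ = 7.41318×10¹¹ − 4.66184×10⁹ = 7.36656×10¹¹ K⁴, so P_net = 3.37 W.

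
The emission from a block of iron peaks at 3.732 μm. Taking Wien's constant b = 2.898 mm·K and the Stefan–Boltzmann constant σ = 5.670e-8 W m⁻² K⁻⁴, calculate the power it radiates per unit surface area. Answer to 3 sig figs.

Wien's law: T = b/λ_max = 2.898×10⁻³/3.732×10⁻⁶ = 776.527 K.
Then I = σT⁴ = 5.670×10⁻⁸×(776.527)⁴ = 2.06×10⁴ W/m².

I ≈ 2.06×10⁴ W/m²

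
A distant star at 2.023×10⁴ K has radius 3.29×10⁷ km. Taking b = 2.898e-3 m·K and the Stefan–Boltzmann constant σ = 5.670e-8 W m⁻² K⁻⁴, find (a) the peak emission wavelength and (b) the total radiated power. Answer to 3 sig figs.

(a) λ_max = b/T = 2.898×10⁻³/2.023×10⁴ = 1.433×10⁻⁷ m = 143 nm.
Surface area A = 4πR² = 4π(3.29×10¹⁰ m)² = 1.36020×10²² m².
(b) P = σAT⁴ = 5.670×10⁻⁸×1.36020×10²²×(2.023×10⁴)⁴ = 1.29×10³² W.

λ_max ≈ 143 nm; P ≈ 1.29×10³² W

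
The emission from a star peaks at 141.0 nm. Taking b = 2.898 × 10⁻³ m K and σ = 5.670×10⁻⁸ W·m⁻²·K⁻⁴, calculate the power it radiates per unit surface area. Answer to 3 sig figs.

I ≈ 1.01×10¹⁰ W/m²

Wien's law: T = b/λ_max = 2.898×10⁻³/1.410×10⁻⁷ = 20553.2 K.
Then I = σT⁴ = 5.670×10⁻⁸×(20553.2)⁴ = 1.01×10¹⁰ W/m².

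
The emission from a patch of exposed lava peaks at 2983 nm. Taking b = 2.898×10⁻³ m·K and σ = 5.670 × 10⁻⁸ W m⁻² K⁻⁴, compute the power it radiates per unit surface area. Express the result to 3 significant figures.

I ≈ 5.05×10⁴ W/m²

Wien's law: T = b/λ_max = 2.898×10⁻³/2.983×10⁻⁶ = 971.505 K.
Then I = σT⁴ = 5.670×10⁻⁸×(971.505)⁴ = 5.05×10⁴ W/m².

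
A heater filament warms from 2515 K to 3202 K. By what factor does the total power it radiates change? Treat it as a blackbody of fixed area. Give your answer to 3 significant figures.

P₂/P₁ ≈ 2.63

P ∝ T⁴, so P₂/P₁ = (T₂/T₁)⁴ = (3202/2515)⁴ = (1.27316)⁴ = 2.63.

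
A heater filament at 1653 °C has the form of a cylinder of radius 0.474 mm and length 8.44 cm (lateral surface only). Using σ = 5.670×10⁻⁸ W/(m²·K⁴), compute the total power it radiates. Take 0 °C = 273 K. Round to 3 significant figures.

P ≈ 196 W

T = 1653 °C + 273 = 1926 K.
Lateral area A = 2πrL = 2π×4.74×10⁻⁴×0.0844 = 2.51363×10⁻⁴ m².
P = σAT⁴ = 5.670×10⁻⁸ × 2.51363×10⁻⁴ × (1926)⁴ = 196 W.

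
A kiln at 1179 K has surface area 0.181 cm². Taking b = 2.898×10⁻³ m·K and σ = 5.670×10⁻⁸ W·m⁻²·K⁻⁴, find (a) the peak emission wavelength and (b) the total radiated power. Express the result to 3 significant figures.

(a) λ_max = b/T = 2.898×10⁻³/1179 = 2.458×10⁻⁶ m = 2.46 μm.
Area A = 0.181 cm² = 1.81×10⁻⁵ m².
(b) P = σAT⁴ = 5.670×10⁻⁸×1.81×10⁻⁵×(1179)⁴ = 1.98 W.

λ_max ≈ 2.46 μm; P ≈ 1.98 W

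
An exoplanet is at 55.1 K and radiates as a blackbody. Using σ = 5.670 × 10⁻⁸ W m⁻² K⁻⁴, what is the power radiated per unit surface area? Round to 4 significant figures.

I ≈ 0.5226 W/m²

Stefan–Boltzmann: I = σT⁴ = 5.670×10⁻⁸ × (55.1)⁴ = 0.5226 W/m².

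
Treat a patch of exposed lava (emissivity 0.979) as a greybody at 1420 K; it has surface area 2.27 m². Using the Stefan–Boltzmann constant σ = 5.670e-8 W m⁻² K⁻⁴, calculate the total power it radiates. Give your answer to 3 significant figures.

Area A = 2.27 m².
P = εσAT⁴ = 0.979 × 5.670×10⁻⁸ × 2.27 × (1420)⁴ = 5.12×10⁵ W.

P ≈ 5.12×10⁵ W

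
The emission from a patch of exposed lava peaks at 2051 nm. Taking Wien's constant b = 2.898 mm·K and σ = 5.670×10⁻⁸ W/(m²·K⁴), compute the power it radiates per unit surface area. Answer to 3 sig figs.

I ≈ 2.26×10⁵ W/m²

Wien's law: T = b/λ_max = 2.898×10⁻³/2.051×10⁻⁶ = 1412.97 K.
Then I = σT⁴ = 5.670×10⁻⁸×(1412.97)⁴ = 2.26×10⁵ W/m².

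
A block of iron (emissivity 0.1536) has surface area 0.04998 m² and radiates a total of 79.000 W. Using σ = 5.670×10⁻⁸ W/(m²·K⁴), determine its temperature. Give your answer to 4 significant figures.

T ≈ 652.7 K

Area A = 0.04998 m².
P = εσAT⁴ ⇒ T = (P/(εσA))^(1/4) = (79.000/(0.1536×5.670×10⁻⁸×0.04998))^(1/4) = 652.7 K.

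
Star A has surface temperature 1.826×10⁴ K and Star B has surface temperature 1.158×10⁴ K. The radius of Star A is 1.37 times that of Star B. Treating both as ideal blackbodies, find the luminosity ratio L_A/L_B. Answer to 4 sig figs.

L_A/L_B ≈ 11.60

L ∝ R²T⁴, so L_A/L_B = (R_A/R_B)²(T_A/T_B)⁴ = (1.37)² × (1.826×10⁴/1.158×10⁴)⁴ = 1.8769 × 6.18257 = 11.60.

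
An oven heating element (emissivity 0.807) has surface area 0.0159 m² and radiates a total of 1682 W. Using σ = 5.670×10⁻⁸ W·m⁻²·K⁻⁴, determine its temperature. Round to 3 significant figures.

T ≈ 1.23×10³ K

Area A = 0.0159 m².
P = εσAT⁴ ⇒ T = (P/(εσA))^(1/4) = (1682/(0.807×5.670×10⁻⁸×0.0159))^(1/4) = 1.23×10³ K.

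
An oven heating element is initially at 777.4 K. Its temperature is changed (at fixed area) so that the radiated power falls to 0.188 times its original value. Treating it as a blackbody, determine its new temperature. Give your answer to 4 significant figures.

P ∝ T⁴, so T₂/T₁ = (P₂/P₁)^(1/4) = (0.188)^(1/4) = 0.658475.
T₂ = 777.4 × 0.658475 = 511.9 K.

T₂ ≈ 511.9 K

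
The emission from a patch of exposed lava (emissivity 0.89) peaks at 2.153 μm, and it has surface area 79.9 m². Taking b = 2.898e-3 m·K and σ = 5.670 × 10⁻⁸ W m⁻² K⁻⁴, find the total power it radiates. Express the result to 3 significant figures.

P ≈ 1.32×10⁷ W

Wien's law: T = b/λ_max = 2.898×10⁻³/2.153×10⁻⁶ = 1346.03 K.
Area A = 79.9 m².
Then P = εσAT⁴ = 0.89×5.670×10⁻⁸×79.9×(1346.03)⁴ = 1.32×10⁷ W.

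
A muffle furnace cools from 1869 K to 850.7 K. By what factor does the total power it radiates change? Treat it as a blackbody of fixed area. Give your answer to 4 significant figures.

P ∝ T⁴, so P₂/P₁ = (T₂/T₁)⁴ = (850.7/1869)⁴ = (0.455163)⁴ = 0.04292.

P₂/P₁ ≈ 0.04292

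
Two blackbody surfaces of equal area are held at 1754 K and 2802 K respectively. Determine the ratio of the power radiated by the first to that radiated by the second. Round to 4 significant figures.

P₁/P₂ ≈ 0.1535

With equal areas, P₁/P₂ = (T₁/T₂)⁴ = (1754/2802)⁴ = 0.1535.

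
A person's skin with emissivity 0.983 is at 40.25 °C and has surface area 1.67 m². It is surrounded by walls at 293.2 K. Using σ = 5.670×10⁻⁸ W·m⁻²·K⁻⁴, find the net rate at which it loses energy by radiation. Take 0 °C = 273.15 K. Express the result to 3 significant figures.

Net loss ≈ 210 W

T = 40.25 °C + 273.15 = 313.40 K.
Area A = 1.67 m².
Net radiated power P_net = εσA(T⁴ − T₀⁴) = 0.983×5.670×10⁻⁸×1.67×(313.40⁴ − 293.2⁴).
T⁴ − T₀⁴ = 9.64708×10⁹ − 7.39019×10⁹ = 2.25689×10⁹ K⁴, so P_net = 210 W.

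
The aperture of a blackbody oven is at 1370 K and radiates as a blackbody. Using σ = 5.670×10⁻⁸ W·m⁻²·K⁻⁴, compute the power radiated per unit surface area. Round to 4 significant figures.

Stefan–Boltzmann: I = σT⁴ = 5.670×10⁻⁸ × (1370)⁴ = 1.997×10⁵ W/m².

I ≈ 1.997×10⁵ W/m²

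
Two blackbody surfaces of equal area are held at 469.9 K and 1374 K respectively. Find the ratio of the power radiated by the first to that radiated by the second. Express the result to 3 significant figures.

With equal areas, P₁/P₂ = (T₁/T₂)⁴ = (469.9/1374)⁴ = 0.0137.

P₁/P₂ ≈ 0.0137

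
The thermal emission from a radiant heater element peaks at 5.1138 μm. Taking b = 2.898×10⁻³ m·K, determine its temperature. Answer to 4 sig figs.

T ≈ 566.7 K

Wien's law gives T = b/λ_max = (2.898×10⁻³ m·K)/(5.1138×10⁻⁶ m) = 566.7 K.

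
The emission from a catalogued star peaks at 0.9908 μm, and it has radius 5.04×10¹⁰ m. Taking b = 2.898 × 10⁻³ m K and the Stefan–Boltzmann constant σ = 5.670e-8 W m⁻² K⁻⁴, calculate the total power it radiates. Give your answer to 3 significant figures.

P ≈ 1.32×10²⁹ W

Wien's law: T = b/λ_max = 2.898×10⁻³/9.908×10⁻⁷ = 2924.91 K.
Surface area A = 4πR² = 4π(5.04×10¹⁰ m)² = 3.19206×10²² m².
Then P = σAT⁴ = 5.670×10⁻⁸×3.19206×10²²×(2924.91)⁴ = 1.32×10²⁹ W.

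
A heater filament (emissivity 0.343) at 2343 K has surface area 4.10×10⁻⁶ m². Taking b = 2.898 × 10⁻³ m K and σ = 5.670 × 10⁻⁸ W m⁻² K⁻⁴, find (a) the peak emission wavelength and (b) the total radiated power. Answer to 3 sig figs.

(a) λ_max = b/T = 2.898×10⁻³/2343 = 1.237×10⁻⁶ m = 1.24 μm.
Area A = 4.10×10⁻⁶ m².
(b) P = εσAT⁴ = 0.343×5.670×10⁻⁸×4.10×10⁻⁶×(2343)⁴ = 2.40 W.

λ_max ≈ 1.24 μm; P ≈ 2.40 W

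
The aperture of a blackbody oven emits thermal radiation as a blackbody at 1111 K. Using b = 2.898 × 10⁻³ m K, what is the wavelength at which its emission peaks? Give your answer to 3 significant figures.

λ_max ≈ 2.61 μm

Wien's displacement law: λ_max = b/T = (2.898×10⁻³ m·K)/(1111 K) = 2.608×10⁻⁶ m.
That is 2.61 μm, in the infrared range.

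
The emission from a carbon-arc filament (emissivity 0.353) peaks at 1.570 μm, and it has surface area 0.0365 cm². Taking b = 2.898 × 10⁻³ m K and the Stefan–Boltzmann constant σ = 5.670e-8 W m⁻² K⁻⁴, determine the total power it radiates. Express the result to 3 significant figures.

Wien's law: T = b/λ_max = 2.898×10⁻³/1.570×10⁻⁶ = 1845.86 K.
Area A = 0.0365 cm² = 3.65×10⁻⁶ m².
Then P = εσAT⁴ = 0.353×5.670×10⁻⁸×3.65×10⁻⁶×(1845.86)⁴ = 0.848 W.

P ≈ 0.848 W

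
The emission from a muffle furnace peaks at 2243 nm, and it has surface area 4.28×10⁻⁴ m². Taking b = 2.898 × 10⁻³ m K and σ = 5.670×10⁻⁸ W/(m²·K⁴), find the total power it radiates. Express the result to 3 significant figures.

P ≈ 67.6 W

Wien's law: T = b/λ_max = 2.898×10⁻³/2.243×10⁻⁶ = 1292.02 K.
Area A = 4.28×10⁻⁴ m².
Then P = σAT⁴ = 5.670×10⁻⁸×4.28×10⁻⁴×(1292.02)⁴ = 67.6 W.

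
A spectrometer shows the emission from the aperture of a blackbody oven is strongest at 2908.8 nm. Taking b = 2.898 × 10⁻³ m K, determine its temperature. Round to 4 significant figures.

T ≈ 996.3 K

Wien's law gives T = b/λ_max = (2.898×10⁻³ m·K)/(2.9088×10⁻⁶ m) = 996.3 K.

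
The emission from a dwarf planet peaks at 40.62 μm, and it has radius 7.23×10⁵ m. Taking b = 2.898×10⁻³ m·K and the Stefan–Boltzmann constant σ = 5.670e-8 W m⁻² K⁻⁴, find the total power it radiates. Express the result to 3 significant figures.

Wien's law: T = b/λ_max = 2.898×10⁻³/4.062×10⁻⁵ = 71.3442 K.
Surface area A = 4πR² = 4π(7.23×10⁵ m)² = 6.56881×10¹² m².
Then P = σAT⁴ = 5.670×10⁻⁸×6.56881×10¹²×(71.3442)⁴ = 9.65×10¹² W.

P ≈ 9.65×10¹² W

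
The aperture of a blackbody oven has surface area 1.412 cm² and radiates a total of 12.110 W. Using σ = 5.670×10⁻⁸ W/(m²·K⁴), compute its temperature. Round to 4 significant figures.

Area A = 1.412 cm² = 1.412×10⁻⁴ m².
P = σAT⁴ ⇒ T = (P/(σA))^(1/4) = (12.110/(5.670×10⁻⁸×1.412×10⁻⁴))^(1/4) = 1109 K.

T ≈ 1109 K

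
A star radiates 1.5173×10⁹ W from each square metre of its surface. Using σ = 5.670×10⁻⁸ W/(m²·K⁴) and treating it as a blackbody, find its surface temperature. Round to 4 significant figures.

I = σT⁴, so T = (I/σ)^(1/4) = (1.5173×10⁹/(5.670×10⁻⁸))^(1/4) = 1.279×10⁴ K.

T ≈ 1.279×10⁴ K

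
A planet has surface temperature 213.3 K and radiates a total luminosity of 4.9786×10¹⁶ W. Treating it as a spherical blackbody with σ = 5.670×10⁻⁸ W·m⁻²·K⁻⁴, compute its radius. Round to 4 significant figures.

L = 4πR²σT⁴ ⇒ R = √(L/(4πσT⁴)).
σT⁴ = 117.367 W/m², so R = √(4.9786×10¹⁶/(4π×117.367)) = 5.810×10⁶ m.

R ≈ 5.810×10⁶ m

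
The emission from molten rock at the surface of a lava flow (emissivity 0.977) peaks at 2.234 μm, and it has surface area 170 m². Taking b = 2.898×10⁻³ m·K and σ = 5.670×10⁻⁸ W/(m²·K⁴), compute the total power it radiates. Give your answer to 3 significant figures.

P ≈ 2.67×10⁷ W

Wien's law: T = b/λ_max = 2.898×10⁻³/2.234×10⁻⁶ = 1297.22 K.
Area A = 170 m².
Then P = εσAT⁴ = 0.977×5.670×10⁻⁸×170×(1297.22)⁴ = 2.67×10⁷ W.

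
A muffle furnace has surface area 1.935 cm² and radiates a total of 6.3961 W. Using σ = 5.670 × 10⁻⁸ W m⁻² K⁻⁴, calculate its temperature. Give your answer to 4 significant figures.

Area A = 1.935 cm² = 1.935×10⁻⁴ m².
P = σAT⁴ ⇒ T = (P/(σA))^(1/4) = (6.3961/(5.670×10⁻⁸×1.935×10⁻⁴))^(1/4) = 873.8 K.

T ≈ 873.8 K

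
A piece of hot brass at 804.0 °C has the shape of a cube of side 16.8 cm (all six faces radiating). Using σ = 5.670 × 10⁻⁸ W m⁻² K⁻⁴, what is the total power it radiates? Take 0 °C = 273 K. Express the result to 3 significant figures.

T = 804.0 °C + 273 = 1077.0 K.
Area A = 6s² = 6×(0.168 m)² = 0.169344 m².
P = σAT⁴ = 5.670×10⁻⁸ × 0.169344 × (1077.0)⁴ = 1.29×10⁴ W.

P ≈ 1.29×10⁴ W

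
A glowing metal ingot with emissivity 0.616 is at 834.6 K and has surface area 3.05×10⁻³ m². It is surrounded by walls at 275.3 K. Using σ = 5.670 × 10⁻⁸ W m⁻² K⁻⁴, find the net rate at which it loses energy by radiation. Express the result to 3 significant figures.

Net loss ≈ 51.1 W

Area A = 3.05×10⁻³ m².
Net radiated power P_net = εσA(T⁴ − T₀⁴) = 0.616×5.670×10⁻⁸×3.05×10⁻³×(834.6⁴ − 275.3⁴).
T⁴ − T₀⁴ = 4.85192×10¹¹ − 5.74414×10⁹ = 4.79448×10¹¹ K⁴, so P_net = 51.1 W.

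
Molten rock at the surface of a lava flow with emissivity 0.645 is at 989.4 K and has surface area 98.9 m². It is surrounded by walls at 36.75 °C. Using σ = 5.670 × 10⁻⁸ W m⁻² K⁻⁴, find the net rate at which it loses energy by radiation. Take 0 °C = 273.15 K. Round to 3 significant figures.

Surroundings: T = 36.75 °C + 273.15 = 309.90 K.
Area A = 98.9 m².
Net radiated power P_net = εσA(T⁴ − T₀⁴) = 0.645×5.670×10⁻⁸×98.9×(989.4⁴ − 309.90⁴).
T⁴ − T₀⁴ = 9.58269×10¹¹ − 9.22330×10⁹ = 9.49046×10¹¹ K⁴, so P_net = 3.43×10⁶ W.

Net loss ≈ 3.43×10⁶ W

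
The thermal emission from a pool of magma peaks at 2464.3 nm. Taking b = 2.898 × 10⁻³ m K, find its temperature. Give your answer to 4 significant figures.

Wien's law gives T = b/λ_max = (2.898×10⁻³ m·K)/(2.4643×10⁻⁶ m) = 1176 K.

T ≈ 1176 K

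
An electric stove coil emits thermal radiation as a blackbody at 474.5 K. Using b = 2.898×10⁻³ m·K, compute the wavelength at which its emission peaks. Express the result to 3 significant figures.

λ_max ≈ 6.11 μm

Wien's displacement law: λ_max = b/T = (2.898×10⁻³ m·K)/(474.5 K) = 6.107×10⁻⁶ m.
That is 6.11 μm, in the infrared range.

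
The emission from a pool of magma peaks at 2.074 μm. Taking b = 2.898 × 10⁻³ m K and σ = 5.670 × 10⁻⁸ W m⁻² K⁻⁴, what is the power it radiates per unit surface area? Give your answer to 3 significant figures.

I ≈ 2.16×10⁵ W/m²

Wien's law: T = b/λ_max = 2.898×10⁻³/2.074×10⁻⁶ = 1397.30 K.
Then I = σT⁴ = 5.670×10⁻⁸×(1397.30)⁴ = 2.16×10⁵ W/m².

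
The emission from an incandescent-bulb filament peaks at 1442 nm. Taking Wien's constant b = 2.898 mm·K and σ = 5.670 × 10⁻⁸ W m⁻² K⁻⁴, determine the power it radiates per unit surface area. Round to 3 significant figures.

Wien's law: T = b/λ_max = 2.898×10⁻³/1.442×10⁻⁶ = 2009.71 K.
Then I = σT⁴ = 5.670×10⁻⁸×(2009.71)⁴ = 9.25×10⁵ W/m².

I ≈ 9.25×10⁵ W/m²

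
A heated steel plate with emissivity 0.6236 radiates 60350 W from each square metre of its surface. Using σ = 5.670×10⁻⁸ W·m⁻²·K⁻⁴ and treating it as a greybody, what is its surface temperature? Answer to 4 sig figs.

I = εσT⁴, so T = (I/εσ)^(1/4) = (60350/(0.6236×5.670×10⁻⁸))^(1/4) = 1143 K.

T ≈ 1143 K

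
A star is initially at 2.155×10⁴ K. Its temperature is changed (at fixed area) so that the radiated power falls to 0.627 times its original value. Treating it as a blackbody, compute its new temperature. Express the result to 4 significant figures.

T₂ ≈ 1.918×10⁴ K

P ∝ T⁴, so T₂/T₁ = (P₂/P₁)^(1/4) = (0.627)^(1/4) = 0.889850.
T₂ = 2.155×10⁴ × 0.889850 = 1.918×10⁴ K.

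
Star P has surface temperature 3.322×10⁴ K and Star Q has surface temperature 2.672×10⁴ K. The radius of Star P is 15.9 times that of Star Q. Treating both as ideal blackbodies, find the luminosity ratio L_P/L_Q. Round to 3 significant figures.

L_P/L_Q ≈ 604

L ∝ R²T⁴, so L_P/L_Q = (R_P/R_Q)²(T_P/T_Q)⁴ = (15.9)² × (3.322×10⁴/2.672×10⁴)⁴ = 252.81 × 2.38920 = 604.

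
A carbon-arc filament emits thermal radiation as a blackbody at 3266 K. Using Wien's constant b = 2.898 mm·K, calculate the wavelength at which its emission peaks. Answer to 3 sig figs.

Wien's displacement law: λ_max = b/T = (2.898×10⁻³ m·K)/(3266 K) = 8.873×10⁻⁷ m.
That is 0.887 μm, in the infrared range.

λ_max ≈ 0.887 μm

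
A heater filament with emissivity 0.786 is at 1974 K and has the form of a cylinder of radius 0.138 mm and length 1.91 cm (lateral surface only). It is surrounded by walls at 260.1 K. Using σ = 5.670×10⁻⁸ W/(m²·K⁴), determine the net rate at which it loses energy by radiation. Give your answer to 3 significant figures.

Lateral area A = 2πrL = 2π×1.38×10⁻⁴×0.0191 = 1.65612×10⁻⁵ m².
Net radiated power P_net = εσA(T⁴ − T₀⁴) = 0.786×5.670×10⁻⁸×1.65612×10⁻⁵×(1974⁴ − 260.1⁴).
T⁴ − T₀⁴ = 1.51841×10¹³ − 4.57679×10⁹ = 1.51795×10¹³ K⁴, so P_net = 11.2 W.

Net loss ≈ 11.2 W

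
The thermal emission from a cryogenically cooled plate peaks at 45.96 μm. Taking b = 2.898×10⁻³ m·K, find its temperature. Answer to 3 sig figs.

Wien's law gives T = b/λ_max = (2.898×10⁻³ m·K)/(4.596×10⁻⁵ m) = 63.1 K.

T ≈ 63.1 K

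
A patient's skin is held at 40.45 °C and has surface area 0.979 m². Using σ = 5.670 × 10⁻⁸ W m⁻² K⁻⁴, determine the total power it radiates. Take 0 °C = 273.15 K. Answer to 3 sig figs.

P ≈ 537 W

T = 40.45 °C + 273.15 = 313.60 K.
Area A = 0.979 m².
P = σAT⁴ = 5.670×10⁻⁸ × 0.979 × (313.60)⁴ = 537 W.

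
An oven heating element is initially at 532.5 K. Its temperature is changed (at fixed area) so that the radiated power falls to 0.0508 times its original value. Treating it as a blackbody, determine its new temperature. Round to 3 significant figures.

P ∝ T⁴, so T₂/T₁ = (P₂/P₁)^(1/4) = (0.0508)^(1/4) = 0.474751.
T₂ = 532.5 × 0.474751 = 253 K.

T₂ ≈ 253 K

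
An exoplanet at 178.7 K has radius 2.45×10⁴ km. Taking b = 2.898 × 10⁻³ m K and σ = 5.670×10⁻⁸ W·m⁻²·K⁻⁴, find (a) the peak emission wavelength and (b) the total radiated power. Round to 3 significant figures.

(a) λ_max = b/T = 2.898×10⁻³/178.7 = 1.622×10⁻⁵ m = 16.2 μm.
Surface area A = 4πR² = 4π(2.45×10⁷ m)² = 7.54296×10¹⁵ m².
(b) P = σAT⁴ = 5.670×10⁻⁸×7.54296×10¹⁵×(178.7)⁴ = 4.36×10¹⁷ W.

λ_max ≈ 16.2 μm; P ≈ 4.36×10¹⁷ W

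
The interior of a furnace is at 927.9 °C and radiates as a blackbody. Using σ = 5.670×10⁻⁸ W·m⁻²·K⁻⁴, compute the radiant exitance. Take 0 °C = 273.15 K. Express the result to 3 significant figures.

I ≈ 1.18×10⁵ W/m²

T = 927.9 °C + 273.15 = 1201.05 K.
Stefan–Boltzmann: I = σT⁴ = 5.670×10⁻⁸ × (1201.05)⁴ = 1.18×10⁵ W/m².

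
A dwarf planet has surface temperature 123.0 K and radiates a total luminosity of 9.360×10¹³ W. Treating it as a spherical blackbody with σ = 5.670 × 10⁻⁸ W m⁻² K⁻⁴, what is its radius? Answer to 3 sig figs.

R ≈ 7.58×10⁵ m

L = 4πR²σT⁴ ⇒ R = √(L/(4πσT⁴)).
σT⁴ = 12.9779 W/m², so R = √(9.360×10¹³/(4π×12.9779)) = 7.58×10⁵ m.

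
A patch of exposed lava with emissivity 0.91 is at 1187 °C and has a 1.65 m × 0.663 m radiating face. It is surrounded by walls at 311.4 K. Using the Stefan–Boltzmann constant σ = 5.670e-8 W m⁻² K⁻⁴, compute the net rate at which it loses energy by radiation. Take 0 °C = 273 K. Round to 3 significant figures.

Net loss ≈ 2.56×10⁵ W

T = 1187 °C + 273 = 1460 K.
Area A = 1.65 × 0.663 = 1.09395 m².
Net radiated power P_net = εσA(T⁴ − T₀⁴) = 0.91×5.670×10⁻⁸×1.09395×(1460⁴ − 311.4⁴).
T⁴ − T₀⁴ = 4.54372×10¹² − 9.40317×10⁹ = 4.53432×10¹² K⁴, so P_net = 2.56×10⁵ W.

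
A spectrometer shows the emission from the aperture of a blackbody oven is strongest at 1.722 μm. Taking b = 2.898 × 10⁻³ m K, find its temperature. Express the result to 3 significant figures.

Wien's law gives T = b/λ_max = (2.898×10⁻³ m·K)/(1.722×10⁻⁶ m) = 1.68×10³ K.

T ≈ 1.68×10³ K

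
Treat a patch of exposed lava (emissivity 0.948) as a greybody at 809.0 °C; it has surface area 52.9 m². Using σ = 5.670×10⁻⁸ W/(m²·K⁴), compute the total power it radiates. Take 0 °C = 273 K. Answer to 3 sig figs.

T = 809.0 °C + 273 = 1082.0 K.
Area A = 52.9 m².
P = εσAT⁴ = 0.948 × 5.670×10⁻⁸ × 52.9 × (1082.0)⁴ = 3.90×10⁶ W.

P ≈ 3.90×10⁶ W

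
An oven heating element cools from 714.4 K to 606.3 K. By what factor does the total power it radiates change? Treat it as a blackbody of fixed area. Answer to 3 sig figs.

P ∝ T⁴, so P₂/P₁ = (T₂/T₁)⁴ = (606.3/714.4)⁴ = (0.848684)⁴ = 0.519.

P₂/P₁ ≈ 0.519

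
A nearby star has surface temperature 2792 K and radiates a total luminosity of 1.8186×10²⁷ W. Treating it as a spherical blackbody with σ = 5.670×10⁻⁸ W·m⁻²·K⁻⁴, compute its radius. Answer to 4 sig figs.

L = 4πR²σT⁴ ⇒ R = √(L/(4πσT⁴)).
σT⁴ = 3.44544×10⁶ W/m², so R = √(1.8186×10²⁷/(4π×3.44544×10⁶)) = 6.481×10⁹ m.

R ≈ 6.481×10⁹ m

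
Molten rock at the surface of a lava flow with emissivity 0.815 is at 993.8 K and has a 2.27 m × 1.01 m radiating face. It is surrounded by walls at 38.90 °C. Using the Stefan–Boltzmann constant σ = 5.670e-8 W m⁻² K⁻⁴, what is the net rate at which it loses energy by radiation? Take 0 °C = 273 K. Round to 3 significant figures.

Surroundings: T = 38.90 °C + 273 = 311.90 K.
Area A = 2.27 × 1.01 = 2.2927 m².
Net radiated power P_net = εσA(T⁴ − T₀⁴) = 0.815×5.670×10⁻⁸×2.2927×(993.8⁴ − 311.90⁴).
T⁴ − T₀⁴ = 9.75430×10¹¹ − 9.46371×10⁹ = 9.65966×10¹¹ K⁴, so P_net = 1.02×10⁵ W.

Net loss ≈ 1.02×10⁵ W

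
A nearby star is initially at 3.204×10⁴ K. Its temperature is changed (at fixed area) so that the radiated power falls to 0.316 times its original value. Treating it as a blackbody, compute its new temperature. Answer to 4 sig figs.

T₂ ≈ 2.402×10⁴ K

P ∝ T⁴, so T₂/T₁ = (P₂/P₁)^(1/4) = (0.316)^(1/4) = 0.749759.
T₂ = 3.204×10⁴ × 0.749759 = 2.402×10⁴ K.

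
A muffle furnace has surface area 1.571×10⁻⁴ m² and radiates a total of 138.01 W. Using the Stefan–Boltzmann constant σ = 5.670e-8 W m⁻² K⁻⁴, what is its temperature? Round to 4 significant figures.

Area A = 1.571×10⁻⁴ m².
P = σAT⁴ ⇒ T = (P/(σA))^(1/4) = (138.01/(5.670×10⁻⁸×1.571×10⁻⁴))^(1/4) = 1984 K.

T ≈ 1984 K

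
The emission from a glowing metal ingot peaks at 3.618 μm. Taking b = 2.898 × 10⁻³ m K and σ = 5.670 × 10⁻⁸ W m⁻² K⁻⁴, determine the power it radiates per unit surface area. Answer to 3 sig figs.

I ≈ 2.33×10⁴ W/m²

Wien's law: T = b/λ_max = 2.898×10⁻³/3.618×10⁻⁶ = 800.995 K.
Then I = σT⁴ = 5.670×10⁻⁸×(800.995)⁴ = 2.33×10⁴ W/m².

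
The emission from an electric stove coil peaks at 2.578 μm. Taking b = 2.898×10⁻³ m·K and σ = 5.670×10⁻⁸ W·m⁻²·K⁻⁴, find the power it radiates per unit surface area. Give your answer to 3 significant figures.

Wien's law: T = b/λ_max = 2.898×10⁻³/2.578×10⁻⁶ = 1124.13 K.
Then I = σT⁴ = 5.670×10⁻⁸×(1124.13)⁴ = 9.05×10⁴ W/m².

I ≈ 9.05×10⁴ W/m²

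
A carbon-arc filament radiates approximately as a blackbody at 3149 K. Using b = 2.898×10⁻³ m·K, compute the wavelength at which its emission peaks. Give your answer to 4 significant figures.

Wien's displacement law: λ_max = b/T = (2.898×10⁻³ m·K)/(3149 K) = 9.2029×10⁻⁷ m.
That is 920.3 nm, in the infrared range.

λ_max ≈ 920.3 nm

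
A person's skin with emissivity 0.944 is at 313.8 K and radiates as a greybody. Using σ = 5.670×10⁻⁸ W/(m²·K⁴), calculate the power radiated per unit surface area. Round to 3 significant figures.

I ≈ 519 W/m²

Stefan–Boltzmann: I = εσT⁴ = 0.944 × 5.670×10⁻⁸ × (313.8)⁴ = 519 W/m².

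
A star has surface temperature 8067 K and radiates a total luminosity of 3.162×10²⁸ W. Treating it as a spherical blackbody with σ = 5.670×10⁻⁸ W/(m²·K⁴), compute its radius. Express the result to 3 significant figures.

L = 4πR²σT⁴ ⇒ R = √(L/(4πσT⁴)).
σT⁴ = 2.40122×10⁸ W/m², so R = √(3.162×10²⁸/(4π×2.40122×10⁸)) = 3.24×10⁹ m.

R ≈ 3.24×10⁹ m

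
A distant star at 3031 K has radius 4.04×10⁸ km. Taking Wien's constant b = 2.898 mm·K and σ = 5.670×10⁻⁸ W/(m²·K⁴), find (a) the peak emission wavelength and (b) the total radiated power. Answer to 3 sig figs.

λ_max ≈ 0.956 μm; P ≈ 9.82×10³⁰ W

(a) λ_max = b/T = 2.898×10⁻³/3031 = 9.561×10⁻⁷ m = 0.956 μm.
Surface area A = 4πR² = 4π(4.04×10¹¹ m)² = 2.05103×10²⁴ m².
(b) P = σAT⁴ = 5.670×10⁻⁸×2.05103×10²⁴×(3031)⁴ = 9.82×10³⁰ W.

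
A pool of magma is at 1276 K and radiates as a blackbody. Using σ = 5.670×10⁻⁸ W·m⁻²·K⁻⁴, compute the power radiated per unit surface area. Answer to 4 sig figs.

I ≈ 1.503×10⁵ W/m²

Stefan–Boltzmann: I = σT⁴ = 5.670×10⁻⁸ × (1276)⁴ = 1.503×10⁵ W/m².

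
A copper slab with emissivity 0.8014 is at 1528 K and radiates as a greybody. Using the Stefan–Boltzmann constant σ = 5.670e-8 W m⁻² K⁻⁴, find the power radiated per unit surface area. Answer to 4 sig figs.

Stefan–Boltzmann: I = εσT⁴ = 0.8014 × 5.670×10⁻⁸ × (1528)⁴ = 2.477×10⁵ W/m².

I ≈ 2.477×10⁵ W/m²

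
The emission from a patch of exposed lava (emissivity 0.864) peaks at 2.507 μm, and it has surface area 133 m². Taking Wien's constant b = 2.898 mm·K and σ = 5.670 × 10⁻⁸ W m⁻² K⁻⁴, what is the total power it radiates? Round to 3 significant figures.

P ≈ 1.16×10⁷ W

Wien's law: T = b/λ_max = 2.898×10⁻³/2.507×10⁻⁶ = 1155.96 K.
Area A = 133 m².
Then P = εσAT⁴ = 0.864×5.670×10⁻⁸×133×(1155.96)⁴ = 1.16×10⁷ W.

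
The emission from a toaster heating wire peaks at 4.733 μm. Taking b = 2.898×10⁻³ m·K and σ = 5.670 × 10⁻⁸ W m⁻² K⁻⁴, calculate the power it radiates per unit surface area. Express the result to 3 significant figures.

I ≈ 7.97×10³ W/m²

Wien's law: T = b/λ_max = 2.898×10⁻³/4.733×10⁻⁶ = 612.297 K.
Then I = σT⁴ = 5.670×10⁻⁸×(612.297)⁴ = 7.97×10³ W/m².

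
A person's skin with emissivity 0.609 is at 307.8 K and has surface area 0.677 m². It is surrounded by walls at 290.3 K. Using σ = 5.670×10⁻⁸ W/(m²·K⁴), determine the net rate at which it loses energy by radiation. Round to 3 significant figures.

Net loss ≈ 43.8 W

Area A = 0.677 m².
Net radiated power P_net = εσA(T⁴ − T₀⁴) = 0.609×5.670×10⁻⁸×0.677×(307.8⁴ − 290.3⁴).
T⁴ − T₀⁴ = 8.97583×10⁹ − 7.10212×10⁹ = 1.87371×10⁹ K⁴, so P_net = 43.8 W.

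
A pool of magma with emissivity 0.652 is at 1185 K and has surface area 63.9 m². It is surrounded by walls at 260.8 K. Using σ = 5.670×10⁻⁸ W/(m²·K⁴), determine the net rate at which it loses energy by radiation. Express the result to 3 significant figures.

Net loss ≈ 4.65×10⁶ W

Area A = 63.9 m².
Net radiated power P_net = εσA(T⁴ − T₀⁴) = 0.652×5.670×10⁻⁸×63.9×(1185⁴ − 260.8⁴).
T⁴ − T₀⁴ = 1.97185×10¹² − 4.62626×10⁹ = 1.96722×10¹² K⁴, so P_net = 4.65×10⁶ W.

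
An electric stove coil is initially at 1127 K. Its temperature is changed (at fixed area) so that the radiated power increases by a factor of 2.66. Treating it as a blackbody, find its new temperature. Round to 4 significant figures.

P ∝ T⁴, so T₂/T₁ = (P₂/P₁)^(1/4) = (2.66)^(1/4) = 1.27709.
T₂ = 1127 × 1.27709 = 1439 K.

T₂ ≈ 1439 K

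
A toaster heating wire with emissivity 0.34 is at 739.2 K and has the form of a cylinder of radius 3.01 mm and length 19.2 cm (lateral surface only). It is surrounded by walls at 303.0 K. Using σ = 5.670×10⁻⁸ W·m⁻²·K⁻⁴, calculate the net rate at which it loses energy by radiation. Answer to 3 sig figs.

Lateral area A = 2πrL = 2π×3.01×10⁻³×0.192 = 3.63118×10⁻³ m².
Net radiated power P_net = εσA(T⁴ − T₀⁴) = 0.34×5.670×10⁻⁸×3.63118×10⁻³×(739.2⁴ − 303.0⁴).
T⁴ − T₀⁴ = 2.98571×10¹¹ − 8.42889×10⁹ = 2.90142×10¹¹ K⁴, so P_net = 20.3 W.

Net loss ≈ 20.3 W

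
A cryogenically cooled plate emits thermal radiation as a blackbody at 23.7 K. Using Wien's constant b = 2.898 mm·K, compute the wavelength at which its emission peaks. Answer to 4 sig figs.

λ_max ≈ 122.3 μm

Wien's displacement law: λ_max = b/T = (2.898×10⁻³ m·K)/(23.7 K) = 1.2228×10⁻⁴ m.
That is 122.3 μm, in the infrared range.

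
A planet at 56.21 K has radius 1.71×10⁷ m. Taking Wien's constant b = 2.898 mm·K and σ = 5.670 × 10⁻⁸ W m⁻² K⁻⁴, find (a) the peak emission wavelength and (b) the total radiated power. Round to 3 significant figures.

(a) λ_max = b/T = 2.898×10⁻³/56.21 = 5.156×10⁻⁵ m = 51.6 μm.
Surface area A = 4πR² = 4π(1.71×10⁷ m)² = 3.67453×10¹⁵ m².
(b) P = σAT⁴ = 5.670×10⁻⁸×3.67453×10¹⁵×(56.21)⁴ = 2.08×10¹⁵ W.

λ_max ≈ 51.6 μm; P ≈ 2.08×10¹⁵ W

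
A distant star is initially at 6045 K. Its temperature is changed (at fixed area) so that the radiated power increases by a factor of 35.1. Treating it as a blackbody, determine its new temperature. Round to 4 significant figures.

T₂ ≈ 1.471×10⁴ K

P ∝ T⁴, so T₂/T₁ = (P₂/P₁)^(1/4) = (35.1)^(1/4) = 2.43403.
T₂ = 6045 × 2.43403 = 1.471×10⁴ K.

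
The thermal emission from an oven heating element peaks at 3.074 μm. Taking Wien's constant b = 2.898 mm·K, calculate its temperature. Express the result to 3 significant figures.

Wien's law gives T = b/λ_max = (2.898×10⁻³ m·K)/(3.074×10⁻⁶ m) = 943 K.

T ≈ 943 K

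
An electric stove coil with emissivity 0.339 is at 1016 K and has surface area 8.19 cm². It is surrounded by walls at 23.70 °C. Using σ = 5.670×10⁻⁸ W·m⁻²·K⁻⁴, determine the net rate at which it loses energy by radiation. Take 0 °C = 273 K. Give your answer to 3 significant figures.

Net loss ≈ 16.7 W

Surroundings: T = 23.70 °C + 273 = 296.70 K.
Area A = 8.19 cm² = 8.19×10⁻⁴ m².
Net radiated power P_net = εσA(T⁴ − T₀⁴) = 0.339×5.670×10⁻⁸×8.19×10⁻⁴×(1016⁴ − 296.70⁴).
T⁴ − T₀⁴ = 1.06555×10¹² − 7.74944×10⁹ = 1.05780×10¹² K⁴, so P_net = 16.7 W.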